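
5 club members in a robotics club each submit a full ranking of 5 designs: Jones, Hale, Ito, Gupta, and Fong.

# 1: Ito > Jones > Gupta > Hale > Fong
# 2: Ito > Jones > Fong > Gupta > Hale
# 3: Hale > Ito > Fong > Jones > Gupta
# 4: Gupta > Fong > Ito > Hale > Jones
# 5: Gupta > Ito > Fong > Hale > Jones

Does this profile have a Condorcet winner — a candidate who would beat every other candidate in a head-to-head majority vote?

Yes

Head-to-head results (5 voters total):
Jones vs Hale: Hale wins 3–2.
Jones vs Ito: Ito wins 5–0.
Jones vs Gupta: Jones wins 3–2.
Jones vs Fong: Fong wins 3–2.
Hale vs Ito: Ito wins 4–1.
Hale vs Gupta: Gupta wins 4–1.
Hale vs Fong: Fong wins 3–2.
Ito vs Gupta: Ito wins 3–2.
Ito vs Fong: Ito wins 4–1.
Gupta vs Fong: Gupta wins 3–2.
Ito beats each rival — Jones (5–0), Hale (4–1), Gupta (3–2), Fong (4–1) — so Ito is the Condorcet winner.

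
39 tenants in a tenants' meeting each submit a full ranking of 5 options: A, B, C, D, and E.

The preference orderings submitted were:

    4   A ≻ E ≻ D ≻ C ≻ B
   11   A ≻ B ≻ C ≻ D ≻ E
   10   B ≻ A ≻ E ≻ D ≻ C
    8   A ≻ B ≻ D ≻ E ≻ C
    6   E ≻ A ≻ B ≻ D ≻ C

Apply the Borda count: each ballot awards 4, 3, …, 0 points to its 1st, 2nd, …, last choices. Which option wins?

A

Borda scores:
  A: 4·4 + 11·4 + 10·3 + 8·4 + 6·3 = 140
  B: 4·0 + 11·3 + 10·4 + 8·3 + 6·2 = 109
  C: 4·1 + 11·2 + 10·0 + 8·0 + 6·0 = 26
  D: 4·2 + 11·1 + 10·1 + 8·2 + 6·1 = 51
  E: 4·3 + 11·0 + 10·2 + 8·1 + 6·4 = 64
A has the highest total.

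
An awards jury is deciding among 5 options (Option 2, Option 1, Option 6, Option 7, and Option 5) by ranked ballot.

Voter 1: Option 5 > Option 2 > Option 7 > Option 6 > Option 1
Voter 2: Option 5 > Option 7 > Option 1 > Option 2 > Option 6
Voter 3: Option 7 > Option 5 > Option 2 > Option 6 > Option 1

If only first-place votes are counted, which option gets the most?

Option 5

First-place vote totals:
  Option 2: 0
  Option 1: 0
  Option 6: 0
  Option 7: 1
  Option 5: 2
Option 5 has the most first-place votes.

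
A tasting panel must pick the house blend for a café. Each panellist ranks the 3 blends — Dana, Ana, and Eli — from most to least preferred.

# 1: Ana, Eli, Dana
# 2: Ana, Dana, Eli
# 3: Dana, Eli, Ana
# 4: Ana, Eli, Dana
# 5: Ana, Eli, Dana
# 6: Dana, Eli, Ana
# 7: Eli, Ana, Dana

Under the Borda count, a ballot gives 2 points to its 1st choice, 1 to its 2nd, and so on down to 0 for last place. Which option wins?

Ana

Borda scores:
  Dana: 0 + 1 + 2 + 0 + 0 + 2 + 0 = 5
  Ana: 2 + 2 + 0 + 2 + 2 + 0 + 1 = 9
  Eli: 1 + 0 + 1 + 1 + 1 + 1 + 2 = 7
Ana has the highest total.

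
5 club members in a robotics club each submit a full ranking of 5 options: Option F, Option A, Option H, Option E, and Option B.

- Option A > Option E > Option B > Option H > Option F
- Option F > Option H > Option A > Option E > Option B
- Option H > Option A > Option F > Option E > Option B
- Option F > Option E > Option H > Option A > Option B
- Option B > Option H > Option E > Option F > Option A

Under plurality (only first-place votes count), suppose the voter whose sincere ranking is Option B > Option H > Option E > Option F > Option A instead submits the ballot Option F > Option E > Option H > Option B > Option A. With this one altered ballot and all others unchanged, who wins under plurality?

Option F

First-place totals with the altered ballot: Option F 3, Option A 1, Option H 1, Option E 0, Option B 0.
The winner is unchanged: still Option F.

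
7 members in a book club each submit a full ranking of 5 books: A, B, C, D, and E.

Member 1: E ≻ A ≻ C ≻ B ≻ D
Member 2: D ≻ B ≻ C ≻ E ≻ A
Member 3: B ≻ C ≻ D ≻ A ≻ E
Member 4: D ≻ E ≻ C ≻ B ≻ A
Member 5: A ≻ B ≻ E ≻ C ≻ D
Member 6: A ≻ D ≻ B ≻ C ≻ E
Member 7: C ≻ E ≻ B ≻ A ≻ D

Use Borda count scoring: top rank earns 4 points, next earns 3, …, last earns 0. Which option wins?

Borda scores:
  A: 3 + 0 + 1 + 0 + 4 + 4 + 1 = 13
  B: 1 + 3 + 4 + 1 + 3 + 2 + 2 = 16
  C: 2 + 2 + 3 + 2 + 1 + 1 + 4 = 15
  D: 0 + 4 + 2 + 4 + 0 + 3 + 0 = 13
  E: 4 + 1 + 0 + 3 + 2 + 0 + 3 = 13
B has the highest total.

B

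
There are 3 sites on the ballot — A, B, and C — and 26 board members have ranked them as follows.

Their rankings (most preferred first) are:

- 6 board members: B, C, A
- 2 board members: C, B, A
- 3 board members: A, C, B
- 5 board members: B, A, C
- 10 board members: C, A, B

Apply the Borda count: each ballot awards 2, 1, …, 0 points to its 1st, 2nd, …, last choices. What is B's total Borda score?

Borda scores:
  A: 6·0 + 2·0 + 3·2 + 5·1 + 10·1 = 21
  B: 6·2 + 2·1 + 3·0 + 5·2 + 10·0 = 24
  C: 6·1 + 2·2 + 3·1 + 5·0 + 10·2 = 33

24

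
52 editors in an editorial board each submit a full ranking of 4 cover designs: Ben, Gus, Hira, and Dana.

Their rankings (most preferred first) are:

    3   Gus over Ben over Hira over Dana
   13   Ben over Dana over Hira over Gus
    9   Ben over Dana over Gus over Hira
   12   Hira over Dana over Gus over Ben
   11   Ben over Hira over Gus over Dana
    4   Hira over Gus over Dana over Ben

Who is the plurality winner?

Ben

First-place vote totals:
  Ben: 33
  Gus: 3
  Hira: 16
  Dana: 0
Ben has the most first-place votes.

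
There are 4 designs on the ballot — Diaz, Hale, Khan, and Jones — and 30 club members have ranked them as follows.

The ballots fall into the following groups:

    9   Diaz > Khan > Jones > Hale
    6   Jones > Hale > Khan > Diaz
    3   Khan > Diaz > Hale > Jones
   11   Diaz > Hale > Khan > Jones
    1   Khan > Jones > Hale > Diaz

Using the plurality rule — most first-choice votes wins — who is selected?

First-place vote totals:
  Diaz: 20
  Hale: 0
  Khan: 4
  Jones: 6
Diaz has the most first-place votes.

Diaz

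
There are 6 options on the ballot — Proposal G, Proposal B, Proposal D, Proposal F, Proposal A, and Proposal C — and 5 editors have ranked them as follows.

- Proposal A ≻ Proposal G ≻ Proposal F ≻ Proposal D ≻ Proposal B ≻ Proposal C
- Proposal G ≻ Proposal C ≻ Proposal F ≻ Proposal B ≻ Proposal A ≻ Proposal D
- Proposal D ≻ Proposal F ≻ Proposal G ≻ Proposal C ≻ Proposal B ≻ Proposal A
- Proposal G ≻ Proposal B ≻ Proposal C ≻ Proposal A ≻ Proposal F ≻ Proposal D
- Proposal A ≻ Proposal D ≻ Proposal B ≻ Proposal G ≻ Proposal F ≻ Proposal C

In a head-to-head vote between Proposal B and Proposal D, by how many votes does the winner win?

Ballots ranking Proposal B above Proposal D: 2.
Ballots ranking Proposal D above Proposal B: 3.
Proposal D wins 3–2, a margin of 1.

1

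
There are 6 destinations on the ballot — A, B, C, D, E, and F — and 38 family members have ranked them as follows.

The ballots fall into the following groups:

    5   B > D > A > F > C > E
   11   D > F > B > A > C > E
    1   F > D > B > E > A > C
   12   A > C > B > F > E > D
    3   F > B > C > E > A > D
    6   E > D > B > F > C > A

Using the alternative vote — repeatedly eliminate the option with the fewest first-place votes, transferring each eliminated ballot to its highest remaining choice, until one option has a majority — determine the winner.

Round 1: A 12, D 11, E 6, B 5, F 4, C 0. C has the fewest and is eliminated.
Round 2: A 12, D 11, E 6, B 5, F 4. F has the fewest and is eliminated.
Round 3: A 12, D 12, B 8, E 6. E has the fewest and is eliminated.
Round 4: D 18, A 12, B 8. B has the fewest and is eliminated.
Round 5: D 23, A 15. D has a majority.

D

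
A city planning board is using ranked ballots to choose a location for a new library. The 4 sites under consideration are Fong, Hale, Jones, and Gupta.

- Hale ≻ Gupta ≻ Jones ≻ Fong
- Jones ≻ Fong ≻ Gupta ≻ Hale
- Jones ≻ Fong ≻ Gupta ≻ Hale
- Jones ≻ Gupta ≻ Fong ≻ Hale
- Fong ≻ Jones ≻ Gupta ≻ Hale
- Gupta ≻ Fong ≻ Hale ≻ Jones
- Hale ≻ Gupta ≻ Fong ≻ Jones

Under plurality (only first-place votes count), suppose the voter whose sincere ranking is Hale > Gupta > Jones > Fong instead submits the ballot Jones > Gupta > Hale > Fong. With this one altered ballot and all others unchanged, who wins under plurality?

Jones

First-place totals with the altered ballot: Fong 1, Hale 1, Jones 4, Gupta 1.
The winner is unchanged: still Jones.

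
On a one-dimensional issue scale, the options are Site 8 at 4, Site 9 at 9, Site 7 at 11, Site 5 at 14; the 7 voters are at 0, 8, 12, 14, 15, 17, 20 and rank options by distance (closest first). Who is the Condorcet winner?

With single-peaked preferences on a line, the Condorcet winner is the candidate closest to the median voter.
The median voter (position 14) is closest to Site 5 at 14.
Check: Site 5 vs Site 7 — voters closer to Site 5: 4 of 7.

Site 5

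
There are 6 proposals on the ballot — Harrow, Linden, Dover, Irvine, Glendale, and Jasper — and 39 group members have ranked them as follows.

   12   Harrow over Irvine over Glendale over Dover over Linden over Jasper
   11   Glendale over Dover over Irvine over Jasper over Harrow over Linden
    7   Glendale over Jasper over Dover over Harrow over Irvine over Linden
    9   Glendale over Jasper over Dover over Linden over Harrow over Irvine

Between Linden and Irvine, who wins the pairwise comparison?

Irvine

Ballots ranking Linden above Irvine: 9.
Ballots ranking Irvine above Linden: 12+11+7 = 30.
Irvine wins the head-to-head, 30–9.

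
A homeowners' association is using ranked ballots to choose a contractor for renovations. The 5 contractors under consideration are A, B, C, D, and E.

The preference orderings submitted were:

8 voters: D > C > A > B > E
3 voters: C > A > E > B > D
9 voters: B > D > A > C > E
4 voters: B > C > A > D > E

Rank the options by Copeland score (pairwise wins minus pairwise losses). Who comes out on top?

Pairwise results:
  A vs B: B wins 13–11.
  A vs C: C wins 15–9.
  A vs D: D wins 17–7.
  A vs E: A wins 24–0.
  B vs C: B wins 13–11.
  B vs D: B wins 16–8.
  B vs E: B wins 21–3.
  C vs D: D wins 17–7.
  C vs E: C wins 24–0.
  D vs E: D wins 21–3.
Copeland scores (wins − losses):
  A: 1 − 3 = -2
  B: 4 − 0 = 4
  C: 2 − 2 = 0
  D: 3 − 1 = 2
  E: 0 − 4 = -4
B has the best Copeland score.

B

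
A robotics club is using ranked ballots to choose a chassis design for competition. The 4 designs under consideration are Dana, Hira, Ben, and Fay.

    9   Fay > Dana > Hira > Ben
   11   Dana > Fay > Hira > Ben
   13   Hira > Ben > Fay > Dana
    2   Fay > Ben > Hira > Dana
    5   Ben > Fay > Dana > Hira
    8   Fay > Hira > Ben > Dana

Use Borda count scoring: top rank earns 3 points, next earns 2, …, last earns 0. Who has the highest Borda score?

Fay

Borda scores:
  Dana: 9·2 + 11·3 + 13·0 + 2·0 + 5·1 + 8·0 = 56
  Hira: 9·1 + 11·1 + 13·3 + 2·1 + 5·0 + 8·2 = 77
  Ben: 9·0 + 11·0 + 13·2 + 2·2 + 5·3 + 8·1 = 53
  Fay: 9·3 + 11·2 + 13·1 + 2·3 + 5·2 + 8·3 = 102
Fay has the highest total.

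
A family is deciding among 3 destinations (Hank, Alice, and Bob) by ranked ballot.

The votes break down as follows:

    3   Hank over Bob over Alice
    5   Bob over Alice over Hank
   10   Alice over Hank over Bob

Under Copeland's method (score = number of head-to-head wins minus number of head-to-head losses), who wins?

Pairwise results:
  Hank vs Alice: Alice wins 15–3.
  Hank vs Bob: Hank wins 13–5.
  Alice vs Bob: Alice wins 10–8.
Copeland scores (wins − losses):
  Hank: 1 − 1 = 0
  Alice: 2 − 0 = 2
  Bob: 0 − 2 = -2
Alice has the best Copeland score.

Alice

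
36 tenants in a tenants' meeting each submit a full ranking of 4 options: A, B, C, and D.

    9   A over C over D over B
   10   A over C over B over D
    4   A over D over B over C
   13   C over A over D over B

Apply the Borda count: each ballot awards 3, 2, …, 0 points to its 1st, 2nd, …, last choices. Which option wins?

A

Borda scores:
  A: 9·3 + 10·3 + 4·3 + 13·2 = 95
  B: 9·0 + 10·1 + 4·1 + 13·0 = 14
  C: 9·2 + 10·2 + 4·0 + 13·3 = 77
  D: 9·1 + 10·0 + 4·2 + 13·1 = 30
A has the highest total.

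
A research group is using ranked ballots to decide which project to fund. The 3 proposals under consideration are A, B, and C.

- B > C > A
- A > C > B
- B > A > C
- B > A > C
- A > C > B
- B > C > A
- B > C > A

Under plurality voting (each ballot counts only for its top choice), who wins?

First-place vote totals:
  A: 2
  B: 5
  C: 0
B has the most first-place votes.

B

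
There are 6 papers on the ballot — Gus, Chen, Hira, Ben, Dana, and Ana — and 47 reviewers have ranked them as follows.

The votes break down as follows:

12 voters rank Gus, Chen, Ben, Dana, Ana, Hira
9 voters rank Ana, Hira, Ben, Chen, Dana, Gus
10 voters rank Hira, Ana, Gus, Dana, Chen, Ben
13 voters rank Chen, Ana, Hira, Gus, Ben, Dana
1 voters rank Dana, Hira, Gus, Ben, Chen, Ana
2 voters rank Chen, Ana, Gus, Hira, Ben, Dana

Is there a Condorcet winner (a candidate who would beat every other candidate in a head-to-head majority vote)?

Yes

Head-to-head results (47 voters total):
Gus vs Chen: Chen wins 24–23.
Gus vs Hira: Hira wins 33–14.
Gus vs Ben: Gus wins 38–9.
Gus vs Dana: Gus wins 37–10.
Gus vs Ana: Ana wins 34–13.
Chen vs Hira: Chen wins 27–20.
Chen vs Ben: Chen wins 37–10.
Chen vs Dana: Chen wins 36–11.
Chen vs Ana: Chen wins 28–19.
Hira vs Ben: Hira wins 35–12.
Hira vs Dana: Hira wins 34–13.
Hira vs Ana: Ana wins 36–11.
Ben vs Dana: Ben wins 36–11.
Ben vs Ana: Ana wins 34–13.
Dana vs Ana: Ana wins 34–13.
Chen beats each rival — Gus (24–23), Hira (27–20), Ben (37–10), Dana (36–11), Ana (28–19) — so Chen is the Condorcet winner.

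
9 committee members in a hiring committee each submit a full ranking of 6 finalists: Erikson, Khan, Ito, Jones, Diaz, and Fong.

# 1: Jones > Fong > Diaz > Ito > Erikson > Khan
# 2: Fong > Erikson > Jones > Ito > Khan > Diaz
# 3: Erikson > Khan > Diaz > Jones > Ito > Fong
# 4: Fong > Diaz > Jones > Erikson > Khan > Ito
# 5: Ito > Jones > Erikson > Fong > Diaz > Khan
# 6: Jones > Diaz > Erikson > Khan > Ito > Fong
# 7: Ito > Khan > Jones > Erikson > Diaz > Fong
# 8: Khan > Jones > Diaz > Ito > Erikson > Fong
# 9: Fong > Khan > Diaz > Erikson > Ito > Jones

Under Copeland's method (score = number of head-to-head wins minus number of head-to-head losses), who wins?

Pairwise results:
  Erikson vs Khan: Erikson wins 6–3.
  Erikson vs Ito: Erikson wins 5–4.
  Erikson vs Jones: Jones wins 6–3.
  Erikson vs Diaz: Diaz wins 5–4.
  Erikson vs Fong: Erikson wins 5–4.
  Khan vs Ito: Khan wins 5–4.
  Khan vs Jones: Jones wins 5–4.
  Khan vs Diaz: Khan wins 5–4.
  Khan vs Fong: Fong wins 5–4.
  Ito vs Jones: Jones wins 6–3.
  Ito vs Diaz: Diaz wins 6–3.
  Ito vs Fong: Ito wins 5–4.
  Jones vs Diaz: Jones wins 6–3.
  Jones vs Fong: Jones wins 6–3.
  Diaz vs Fong: Fong wins 5–4.
Copeland scores (wins − losses):
  Erikson: 3 − 2 = 1
  Khan: 2 − 3 = -1
  Ito: 1 − 4 = -3
  Jones: 5 − 0 = 5
  Diaz: 2 − 3 = -1
  Fong: 2 − 3 = -1
Jones has the best Copeland score.

Jones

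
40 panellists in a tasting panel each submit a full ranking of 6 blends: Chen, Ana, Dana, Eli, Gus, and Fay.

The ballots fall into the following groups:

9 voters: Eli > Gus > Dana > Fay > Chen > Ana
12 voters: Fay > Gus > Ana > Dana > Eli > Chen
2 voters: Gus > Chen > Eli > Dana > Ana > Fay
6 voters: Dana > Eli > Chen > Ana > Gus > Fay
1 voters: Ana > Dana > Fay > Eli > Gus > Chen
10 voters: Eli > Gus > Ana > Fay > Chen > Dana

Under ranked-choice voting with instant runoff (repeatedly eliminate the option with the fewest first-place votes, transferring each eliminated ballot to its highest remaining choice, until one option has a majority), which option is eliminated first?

Chen

Round 1: Eli 19, Fay 12, Dana 6, Gus 2, Ana 1, Chen 0. Chen has the fewest and is eliminated.
Round 2: Eli 19, Fay 12, Dana 6, Gus 2, Ana 1. Ana has the fewest and is eliminated.
Round 3: Eli 19, Fay 12, Dana 7, Gus 2. Gus has the fewest and is eliminated.
Round 4: Eli 21, Fay 12, Dana 7. Eli has a majority.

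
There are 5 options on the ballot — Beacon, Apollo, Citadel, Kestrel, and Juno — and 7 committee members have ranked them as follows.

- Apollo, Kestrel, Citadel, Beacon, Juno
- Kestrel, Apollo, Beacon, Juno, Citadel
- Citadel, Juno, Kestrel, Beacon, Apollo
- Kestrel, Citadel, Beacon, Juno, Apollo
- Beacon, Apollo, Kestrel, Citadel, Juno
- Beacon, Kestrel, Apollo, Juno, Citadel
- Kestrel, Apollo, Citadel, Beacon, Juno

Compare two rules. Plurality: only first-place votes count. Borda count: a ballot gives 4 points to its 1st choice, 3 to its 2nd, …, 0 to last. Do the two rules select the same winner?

Yes

Plurality first-place counts: Beacon 2, Apollo 1, Citadel 1, Kestrel 3, Juno 0 → Kestrel.
Borda totals: Beacon 15, Apollo 15, Citadel 12, Kestrel 22, Juno 6 → Kestrel.
The two rules agree on Kestrel.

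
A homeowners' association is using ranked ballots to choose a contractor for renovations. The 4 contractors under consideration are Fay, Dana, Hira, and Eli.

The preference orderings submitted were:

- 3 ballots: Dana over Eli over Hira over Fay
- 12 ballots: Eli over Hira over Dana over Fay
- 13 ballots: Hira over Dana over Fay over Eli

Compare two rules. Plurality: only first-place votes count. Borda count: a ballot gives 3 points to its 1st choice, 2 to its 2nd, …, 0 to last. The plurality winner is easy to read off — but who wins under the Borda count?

Plurality first-place counts: Fay 0, Dana 3, Hira 13, Eli 12 → Hira.
Borda totals: Fay 13, Dana 47, Hira 66, Eli 42 → Hira.

Hira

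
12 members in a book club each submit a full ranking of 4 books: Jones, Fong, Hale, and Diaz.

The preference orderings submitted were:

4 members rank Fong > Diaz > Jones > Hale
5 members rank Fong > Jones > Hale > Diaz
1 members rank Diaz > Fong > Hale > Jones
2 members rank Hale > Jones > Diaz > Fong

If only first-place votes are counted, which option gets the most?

First-place vote totals:
  Jones: 0
  Fong: 9
  Hale: 2
  Diaz: 1
Fong has the most first-place votes.

Fong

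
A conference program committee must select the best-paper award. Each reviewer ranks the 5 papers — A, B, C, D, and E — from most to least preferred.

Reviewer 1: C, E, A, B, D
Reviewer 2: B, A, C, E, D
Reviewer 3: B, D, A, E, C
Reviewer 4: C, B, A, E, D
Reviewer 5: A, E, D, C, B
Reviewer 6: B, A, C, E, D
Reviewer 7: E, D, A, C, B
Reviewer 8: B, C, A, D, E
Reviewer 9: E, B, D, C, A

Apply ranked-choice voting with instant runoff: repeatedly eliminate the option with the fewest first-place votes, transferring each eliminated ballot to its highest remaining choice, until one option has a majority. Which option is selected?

Round 1: B 4, C 2, E 2, A 1, D 0. D has the fewest and is eliminated.
Round 2: B 4, C 2, E 2, A 1. A has the fewest and is eliminated.
Round 3: B 4, E 3, C 2. C has the fewest and is eliminated.
Round 4: B 5, E 4. B has a majority.

B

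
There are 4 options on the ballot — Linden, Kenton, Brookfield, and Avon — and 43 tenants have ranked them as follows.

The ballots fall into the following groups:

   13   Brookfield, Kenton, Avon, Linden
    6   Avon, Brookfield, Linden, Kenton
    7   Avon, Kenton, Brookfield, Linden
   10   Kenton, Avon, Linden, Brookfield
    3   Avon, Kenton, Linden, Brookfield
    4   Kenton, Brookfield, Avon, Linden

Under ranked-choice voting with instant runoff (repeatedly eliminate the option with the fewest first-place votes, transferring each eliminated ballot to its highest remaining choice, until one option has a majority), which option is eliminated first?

Round 1: Avon 16, Kenton 14, Brookfield 13, Linden 0. Linden has the fewest and is eliminated.
Round 2: Avon 16, Kenton 14, Brookfield 13. Brookfield has the fewest and is eliminated.
Round 3: Kenton 27, Avon 16. Kenton has a majority.

Linden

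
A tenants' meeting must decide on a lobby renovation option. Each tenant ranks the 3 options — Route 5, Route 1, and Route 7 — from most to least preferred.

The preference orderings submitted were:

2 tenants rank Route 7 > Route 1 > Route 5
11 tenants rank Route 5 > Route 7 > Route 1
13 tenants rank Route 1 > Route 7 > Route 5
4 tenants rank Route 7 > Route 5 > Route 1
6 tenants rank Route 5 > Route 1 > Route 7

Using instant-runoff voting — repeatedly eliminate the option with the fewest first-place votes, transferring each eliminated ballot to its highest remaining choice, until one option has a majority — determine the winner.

Round 1: Route 5 17, Route 1 13, Route 7 6. Route 7 has the fewest and is eliminated.
Round 2: Route 5 21, Route 1 15. Route 5 has a majority.

Route 5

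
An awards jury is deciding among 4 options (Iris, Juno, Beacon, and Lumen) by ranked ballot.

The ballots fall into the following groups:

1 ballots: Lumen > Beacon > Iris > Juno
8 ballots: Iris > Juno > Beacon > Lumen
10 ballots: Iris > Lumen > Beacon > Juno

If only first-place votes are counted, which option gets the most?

First-place vote totals:
  Iris: 18
  Juno: 0
  Beacon: 0
  Lumen: 1
Iris has the most first-place votes.

Iris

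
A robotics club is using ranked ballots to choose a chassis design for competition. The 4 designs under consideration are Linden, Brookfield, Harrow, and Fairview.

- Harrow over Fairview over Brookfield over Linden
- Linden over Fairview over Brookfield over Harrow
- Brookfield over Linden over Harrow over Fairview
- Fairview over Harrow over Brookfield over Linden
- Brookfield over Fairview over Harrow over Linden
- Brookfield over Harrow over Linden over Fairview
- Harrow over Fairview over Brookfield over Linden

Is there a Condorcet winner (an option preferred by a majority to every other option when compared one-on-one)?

No

Head-to-head results (7 voters total):
Linden vs Brookfield: Brookfield wins 6–1.
Linden vs Harrow: Harrow wins 5–2.
Linden vs Fairview: Fairview wins 4–3.
Brookfield vs Harrow: Brookfield wins 4–3.
Brookfield vs Fairview: Fairview wins 4–3.
Harrow vs Fairview: Harrow wins 4–3.
No candidate beats all others: Brookfield beats Harrow beats Fairview beats Brookfield, a majority cycle.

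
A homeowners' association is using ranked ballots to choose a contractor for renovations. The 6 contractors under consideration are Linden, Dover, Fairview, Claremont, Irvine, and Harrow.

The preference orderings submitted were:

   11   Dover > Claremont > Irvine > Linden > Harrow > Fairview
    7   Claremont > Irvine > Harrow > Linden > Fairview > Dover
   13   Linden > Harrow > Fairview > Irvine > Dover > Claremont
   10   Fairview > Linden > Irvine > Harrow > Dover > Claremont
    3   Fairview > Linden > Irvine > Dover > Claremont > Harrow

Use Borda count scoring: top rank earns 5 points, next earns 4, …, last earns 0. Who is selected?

Linden

Borda scores:
  Linden: 11·2 + 7·2 + 13·5 + 10·4 + 3·4 = 153
  Dover: 11·5 + 7·0 + 13·1 + 10·1 + 3·2 = 84
  Fairview: 11·0 + 7·1 + 13·3 + 10·5 + 3·5 = 111
  Claremont: 11·4 + 7·5 + 13·0 + 10·0 + 3·1 = 82
  Irvine: 11·3 + 7·4 + 13·2 + 10·3 + 3·3 = 126
  Harrow: 11·1 + 7·3 + 13·4 + 10·2 + 3·0 = 104
Linden has the highest total.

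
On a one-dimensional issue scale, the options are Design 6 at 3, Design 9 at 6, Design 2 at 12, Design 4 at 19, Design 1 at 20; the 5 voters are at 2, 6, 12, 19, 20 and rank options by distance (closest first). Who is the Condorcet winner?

Design 2

With single-peaked preferences on a line, the Condorcet winner is the candidate closest to the median voter.
The median voter (position 12) is closest to Design 2 at 12.
Check: Design 2 vs Design 1 — voters closer to Design 2: 3 of 5.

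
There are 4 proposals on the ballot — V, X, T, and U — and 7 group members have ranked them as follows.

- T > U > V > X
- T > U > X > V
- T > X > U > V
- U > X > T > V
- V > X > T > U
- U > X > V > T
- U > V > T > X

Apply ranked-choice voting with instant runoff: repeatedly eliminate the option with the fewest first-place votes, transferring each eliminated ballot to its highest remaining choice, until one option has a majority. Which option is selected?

Round 1: T 3, U 3, V 1, X 0. X has the fewest and is eliminated.
Round 2: T 3, U 3, V 1. V has the fewest and is eliminated.
Round 3: T 4, U 3. T has a majority.

T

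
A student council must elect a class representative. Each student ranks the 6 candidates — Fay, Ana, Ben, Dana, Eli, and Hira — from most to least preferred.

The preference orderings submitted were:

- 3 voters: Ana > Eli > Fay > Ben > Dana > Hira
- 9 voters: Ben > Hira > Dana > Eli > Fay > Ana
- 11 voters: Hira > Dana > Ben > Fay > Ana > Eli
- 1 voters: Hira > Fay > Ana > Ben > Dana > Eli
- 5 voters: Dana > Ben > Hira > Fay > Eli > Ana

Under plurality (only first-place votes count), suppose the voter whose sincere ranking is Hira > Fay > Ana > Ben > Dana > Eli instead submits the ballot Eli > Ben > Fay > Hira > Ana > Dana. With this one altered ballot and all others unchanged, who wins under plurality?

Hira

First-place totals with the altered ballot: Fay 0, Ana 3, Ben 9, Dana 5, Eli 1, Hira 11.
The winner is unchanged: still Hira.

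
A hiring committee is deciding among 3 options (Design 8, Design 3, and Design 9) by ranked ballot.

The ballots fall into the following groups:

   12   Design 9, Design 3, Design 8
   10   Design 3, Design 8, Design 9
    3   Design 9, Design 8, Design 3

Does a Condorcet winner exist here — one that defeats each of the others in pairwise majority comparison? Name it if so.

Head-to-head results (25 voters total):
Design 8 vs Design 3: Design 3 wins 22–3.
Design 8 vs Design 9: Design 9 wins 15–10.
Design 3 vs Design 9: Design 9 wins 15–10.
Design 9 beats each rival — Design 8 (15–10), Design 3 (15–10) — so Design 9 is the Condorcet winner.

Design 9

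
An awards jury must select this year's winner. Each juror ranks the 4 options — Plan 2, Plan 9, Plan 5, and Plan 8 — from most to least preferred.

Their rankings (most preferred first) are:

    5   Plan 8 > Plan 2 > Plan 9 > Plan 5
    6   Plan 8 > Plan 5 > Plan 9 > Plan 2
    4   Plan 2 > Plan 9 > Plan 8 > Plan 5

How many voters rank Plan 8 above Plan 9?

11

Ballots ranking Plan 8 above Plan 9: 5+6 = 11.
Ballots ranking Plan 9 above Plan 8: 4.
So 11 of 15 voters prefer Plan 8 to Plan 9.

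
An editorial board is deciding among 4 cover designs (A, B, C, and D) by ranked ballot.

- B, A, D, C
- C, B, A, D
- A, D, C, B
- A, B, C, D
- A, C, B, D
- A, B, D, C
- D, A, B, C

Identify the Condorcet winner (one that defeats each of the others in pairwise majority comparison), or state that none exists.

A

Head-to-head results (7 voters total):
A vs B: A wins 5–2.
A vs C: A wins 6–1.
A vs D: A wins 6–1.
B vs C: B wins 4–3.
B vs D: B wins 5–2.
C vs D: D wins 4–3.
A beats each rival — B (5–2), C (6–1), D (6–1) — so A is the Condorcet winner.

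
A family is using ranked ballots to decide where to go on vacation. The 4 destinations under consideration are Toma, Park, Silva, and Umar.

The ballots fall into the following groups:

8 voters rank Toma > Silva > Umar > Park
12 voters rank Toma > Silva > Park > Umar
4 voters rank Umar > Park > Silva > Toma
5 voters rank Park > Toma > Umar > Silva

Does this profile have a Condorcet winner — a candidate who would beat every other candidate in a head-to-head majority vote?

Head-to-head results (29 voters total):
Toma vs Park: Toma wins 20–9.
Toma vs Silva: Toma wins 25–4.
Toma vs Umar: Toma wins 25–4.
Park vs Silva: Silva wins 20–9.
Park vs Umar: Park wins 17–12.
Silva vs Umar: Silva wins 20–9.
Toma beats each rival — Park (20–9), Silva (25–4), Umar (25–4) — so Toma is the Condorcet winner.

Yes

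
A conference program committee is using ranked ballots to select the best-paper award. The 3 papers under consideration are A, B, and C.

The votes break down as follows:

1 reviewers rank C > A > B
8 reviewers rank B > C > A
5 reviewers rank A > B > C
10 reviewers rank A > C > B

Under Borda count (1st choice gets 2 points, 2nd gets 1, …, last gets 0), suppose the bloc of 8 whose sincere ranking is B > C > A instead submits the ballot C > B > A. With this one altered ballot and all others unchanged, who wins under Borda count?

Borda totals with the altered ballot: A 31, B 13, C 28.
The winner is unchanged: still A.

A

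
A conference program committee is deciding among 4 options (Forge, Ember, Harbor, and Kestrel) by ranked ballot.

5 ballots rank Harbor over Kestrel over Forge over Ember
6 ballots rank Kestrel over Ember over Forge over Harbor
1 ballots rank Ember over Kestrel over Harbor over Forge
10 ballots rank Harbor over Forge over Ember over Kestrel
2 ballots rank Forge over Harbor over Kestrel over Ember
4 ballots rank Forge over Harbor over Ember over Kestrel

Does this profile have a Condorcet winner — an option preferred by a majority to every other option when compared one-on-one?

Head-to-head results (28 voters total):
Forge vs Ember: Forge wins 21–7.
Forge vs Harbor: Harbor wins 16–12.
Forge vs Kestrel: Forge wins 16–12.
Ember vs Harbor: Harbor wins 21–7.
Ember vs Kestrel: Ember wins 15–13.
Harbor vs Kestrel: Harbor wins 21–7.
Harbor beats each rival — Forge (16–12), Ember (21–7), Kestrel (21–7) — so Harbor is the Condorcet winner.

Yes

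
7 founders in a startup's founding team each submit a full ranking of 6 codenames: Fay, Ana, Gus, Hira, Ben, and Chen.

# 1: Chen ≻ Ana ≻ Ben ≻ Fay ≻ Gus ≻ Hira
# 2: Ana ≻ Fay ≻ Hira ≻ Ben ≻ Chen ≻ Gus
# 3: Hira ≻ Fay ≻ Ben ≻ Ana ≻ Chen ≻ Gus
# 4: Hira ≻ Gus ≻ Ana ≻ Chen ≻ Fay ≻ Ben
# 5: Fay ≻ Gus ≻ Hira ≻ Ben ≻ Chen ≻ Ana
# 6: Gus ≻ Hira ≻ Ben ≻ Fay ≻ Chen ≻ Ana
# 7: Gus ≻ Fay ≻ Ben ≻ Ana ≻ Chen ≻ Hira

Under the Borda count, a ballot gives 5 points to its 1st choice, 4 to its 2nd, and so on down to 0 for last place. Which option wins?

Fay

Borda scores:
  Fay: 2 + 4 + 4 + 1 + 5 + 2 + 4 = 22
  Ana: 4 + 5 + 2 + 3 + 0 + 0 + 2 = 16
  Gus: 1 + 0 + 0 + 4 + 4 + 5 + 5 = 19
  Hira: 0 + 3 + 5 + 5 + 3 + 4 + 0 = 20
  Ben: 3 + 2 + 3 + 0 + 2 + 3 + 3 = 16
  Chen: 5 + 1 + 1 + 2 + 1 + 1 + 1 = 12
Fay has the highest total.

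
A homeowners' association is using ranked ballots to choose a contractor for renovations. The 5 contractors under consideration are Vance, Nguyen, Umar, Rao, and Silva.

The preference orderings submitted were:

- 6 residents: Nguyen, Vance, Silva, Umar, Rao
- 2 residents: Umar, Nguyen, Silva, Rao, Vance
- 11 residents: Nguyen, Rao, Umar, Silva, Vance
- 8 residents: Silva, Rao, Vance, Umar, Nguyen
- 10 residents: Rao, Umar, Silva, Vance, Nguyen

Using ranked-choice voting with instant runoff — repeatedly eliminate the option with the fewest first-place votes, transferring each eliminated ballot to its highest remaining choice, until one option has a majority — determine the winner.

Round 1: Nguyen 17, Rao 10, Silva 8, Umar 2, Vance 0. Vance has the fewest and is eliminated.
Round 2: Nguyen 17, Rao 10, Silva 8, Umar 2. Umar has the fewest and is eliminated.
Round 3: Nguyen 19, Rao 10, Silva 8. Nguyen has a majority.

Nguyen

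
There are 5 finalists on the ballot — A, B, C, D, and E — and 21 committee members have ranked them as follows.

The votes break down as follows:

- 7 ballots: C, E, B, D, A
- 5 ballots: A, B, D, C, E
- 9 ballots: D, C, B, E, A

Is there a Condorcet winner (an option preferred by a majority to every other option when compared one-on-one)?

Head-to-head results (21 voters total):
A vs B: B wins 16–5.
A vs C: C wins 16–5.
A vs D: D wins 16–5.
A vs E: E wins 16–5.
B vs C: C wins 16–5.
B vs D: B wins 12–9.
B vs E: B wins 14–7.
C vs D: D wins 14–7.
C vs E: C wins 21–0.
D vs E: D wins 14–7.
No candidate beats all others: B beats D beats C beats B, a majority cycle.

No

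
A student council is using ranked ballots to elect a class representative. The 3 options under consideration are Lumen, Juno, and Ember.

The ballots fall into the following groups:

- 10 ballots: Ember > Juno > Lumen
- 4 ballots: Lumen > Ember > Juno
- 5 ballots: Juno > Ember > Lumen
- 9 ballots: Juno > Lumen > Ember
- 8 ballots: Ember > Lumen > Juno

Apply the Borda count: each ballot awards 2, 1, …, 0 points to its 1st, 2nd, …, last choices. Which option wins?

Borda scores:
  Lumen: 10·0 + 4·2 + 5·0 + 9·1 + 8·1 = 25
  Juno: 10·1 + 4·0 + 5·2 + 9·2 + 8·0 = 38
  Ember: 10·2 + 4·1 + 5·1 + 9·0 + 8·2 = 45
Ember has the highest total.

Ember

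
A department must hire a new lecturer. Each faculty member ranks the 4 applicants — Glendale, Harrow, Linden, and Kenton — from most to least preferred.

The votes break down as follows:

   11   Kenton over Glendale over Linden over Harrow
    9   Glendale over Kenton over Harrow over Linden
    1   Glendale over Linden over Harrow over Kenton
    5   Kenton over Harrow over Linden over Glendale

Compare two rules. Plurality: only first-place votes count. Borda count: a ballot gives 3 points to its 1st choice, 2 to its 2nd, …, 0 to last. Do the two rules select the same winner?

Plurality first-place counts: Glendale 10, Harrow 0, Linden 0, Kenton 16 → Kenton.
Borda totals: Glendale 52, Harrow 20, Linden 18, Kenton 66 → Kenton.
The two rules agree on Kenton.

Yes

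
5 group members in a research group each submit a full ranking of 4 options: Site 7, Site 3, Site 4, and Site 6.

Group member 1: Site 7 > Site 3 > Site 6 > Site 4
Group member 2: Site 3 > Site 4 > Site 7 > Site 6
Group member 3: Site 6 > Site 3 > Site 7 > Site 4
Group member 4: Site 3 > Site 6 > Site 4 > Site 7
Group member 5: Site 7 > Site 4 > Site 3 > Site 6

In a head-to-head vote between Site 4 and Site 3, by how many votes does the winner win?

3

Ballots ranking Site 4 above Site 3: 1.
Ballots ranking Site 3 above Site 4: 4.
Site 3 wins 4–1, a margin of 3.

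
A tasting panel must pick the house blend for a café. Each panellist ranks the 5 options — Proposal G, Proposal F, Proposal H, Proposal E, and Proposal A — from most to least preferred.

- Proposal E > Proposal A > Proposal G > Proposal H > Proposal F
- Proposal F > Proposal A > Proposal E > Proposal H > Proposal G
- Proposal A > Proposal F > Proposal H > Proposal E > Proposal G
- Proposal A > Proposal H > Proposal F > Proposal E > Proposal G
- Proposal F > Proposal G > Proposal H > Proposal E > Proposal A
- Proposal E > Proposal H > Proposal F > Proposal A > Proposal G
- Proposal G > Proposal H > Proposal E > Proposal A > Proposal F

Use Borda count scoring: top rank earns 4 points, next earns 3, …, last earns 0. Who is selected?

Proposal A

Borda scores:
  Proposal G: 2 + 0 + 0 + 0 + 3 + 0 + 4 = 9
  Proposal F: 0 + 4 + 3 + 2 + 4 + 2 + 0 = 15
  Proposal H: 1 + 1 + 2 + 3 + 2 + 3 + 3 = 15
  Proposal E: 4 + 2 + 1 + 1 + 1 + 4 + 2 = 15
  Proposal A: 3 + 3 + 4 + 4 + 0 + 1 + 1 = 16
Proposal A has the highest total.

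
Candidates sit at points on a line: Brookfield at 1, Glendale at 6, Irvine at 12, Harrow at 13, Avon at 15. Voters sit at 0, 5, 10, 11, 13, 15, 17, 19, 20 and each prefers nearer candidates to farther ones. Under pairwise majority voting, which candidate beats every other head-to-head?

Harrow

With single-peaked preferences on a line, the Condorcet winner is the candidate closest to the median voter.
The median voter (position 13) is closest to Harrow at 13.
Check: Harrow vs Avon — voters closer to Harrow: 5 of 9.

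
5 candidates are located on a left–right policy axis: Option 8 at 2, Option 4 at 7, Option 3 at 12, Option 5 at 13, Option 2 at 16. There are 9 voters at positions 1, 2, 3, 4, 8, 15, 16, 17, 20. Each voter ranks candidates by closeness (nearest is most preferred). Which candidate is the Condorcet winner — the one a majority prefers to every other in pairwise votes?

With single-peaked preferences on a line, the Condorcet winner is the candidate closest to the median voter.
The median voter (position 8) is closest to Option 4 at 7.
Check: Option 4 vs Option 8 — voters closer to Option 4: 5 of 9.

Option 4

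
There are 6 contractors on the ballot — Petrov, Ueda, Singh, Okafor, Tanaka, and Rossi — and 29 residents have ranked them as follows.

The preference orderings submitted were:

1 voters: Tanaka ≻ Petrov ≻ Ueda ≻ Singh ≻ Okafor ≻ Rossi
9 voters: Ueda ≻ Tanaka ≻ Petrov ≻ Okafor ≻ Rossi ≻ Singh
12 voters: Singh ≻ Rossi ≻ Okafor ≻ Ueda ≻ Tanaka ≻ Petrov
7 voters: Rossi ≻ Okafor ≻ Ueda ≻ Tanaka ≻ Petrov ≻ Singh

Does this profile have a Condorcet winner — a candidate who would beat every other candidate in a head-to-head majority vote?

Yes

Head-to-head results (29 voters total):
Petrov vs Ueda: Ueda wins 28–1.
Petrov vs Singh: Petrov wins 17–12.
Petrov vs Okafor: Okafor wins 19–10.
Petrov vs Tanaka: Tanaka wins 29–0.
Petrov vs Rossi: Rossi wins 19–10.
Ueda vs Singh: Ueda wins 17–12.
Ueda vs Okafor: Okafor wins 19–10.
Ueda vs Tanaka: Ueda wins 28–1.
Ueda vs Rossi: Rossi wins 19–10.
Singh vs Okafor: Okafor wins 16–13.
Singh vs Tanaka: Tanaka wins 17–12.
Singh vs Rossi: Rossi wins 16–13.
Okafor vs Tanaka: Okafor wins 19–10.
Okafor vs Rossi: Rossi wins 19–10.
Tanaka vs Rossi: Rossi wins 19–10.
Rossi beats each rival — Petrov (19–10), Ueda (19–10), Singh (16–13), Okafor (19–10), Tanaka (19–10) — so Rossi is the Condorcet winner.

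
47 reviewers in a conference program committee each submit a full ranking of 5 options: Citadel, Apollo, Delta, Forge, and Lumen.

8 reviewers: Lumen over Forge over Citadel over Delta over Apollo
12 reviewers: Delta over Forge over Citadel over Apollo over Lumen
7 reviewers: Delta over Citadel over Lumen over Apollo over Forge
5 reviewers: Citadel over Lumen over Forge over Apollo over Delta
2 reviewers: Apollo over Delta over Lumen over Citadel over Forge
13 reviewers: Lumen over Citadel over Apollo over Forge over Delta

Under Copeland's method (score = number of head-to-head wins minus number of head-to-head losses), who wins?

Pairwise results:
  Citadel vs Apollo: Citadel wins 45–2.
  Citadel vs Delta: Citadel wins 26–21.
  Citadel vs Forge: Citadel wins 27–20.
  Citadel vs Lumen: Citadel wins 24–23.
  Apollo vs Delta: Delta wins 27–20.
  Apollo vs Forge: Forge wins 25–22.
  Apollo vs Lumen: Lumen wins 33–14.
  Delta vs Forge: Forge wins 26–21.
  Delta vs Lumen: Lumen wins 26–21.
  Forge vs Lumen: Lumen wins 35–12.
Copeland scores (wins − losses):
  Citadel: 4 − 0 = 4
  Apollo: 0 − 4 = -4
  Delta: 1 − 3 = -2
  Forge: 2 − 2 = 0
  Lumen: 3 − 1 = 2
Citadel has the best Copeland score.

Citadel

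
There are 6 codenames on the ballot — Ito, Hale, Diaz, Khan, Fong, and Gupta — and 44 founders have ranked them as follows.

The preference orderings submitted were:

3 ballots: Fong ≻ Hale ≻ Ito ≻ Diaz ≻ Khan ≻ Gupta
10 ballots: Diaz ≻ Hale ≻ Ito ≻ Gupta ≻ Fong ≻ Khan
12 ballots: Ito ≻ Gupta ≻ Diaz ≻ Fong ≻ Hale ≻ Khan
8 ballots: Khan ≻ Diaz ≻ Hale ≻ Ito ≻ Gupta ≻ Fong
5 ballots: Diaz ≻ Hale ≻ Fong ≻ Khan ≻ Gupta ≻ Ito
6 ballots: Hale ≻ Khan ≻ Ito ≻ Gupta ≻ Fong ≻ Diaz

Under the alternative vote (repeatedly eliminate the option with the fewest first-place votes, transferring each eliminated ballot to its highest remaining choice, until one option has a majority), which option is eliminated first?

Round 1: Diaz 15, Ito 12, Khan 8, Hale 6, Fong 3, Gupta 0. Gupta has the fewest and is eliminated.
Round 2: Diaz 15, Ito 12, Khan 8, Hale 6, Fong 3. Fong has the fewest and is eliminated.
Round 3: Diaz 15, Ito 12, Hale 9, Khan 8. Khan has the fewest and is eliminated.
Round 4: Diaz 23, Ito 12, Hale 9. Diaz has a majority.

Gupta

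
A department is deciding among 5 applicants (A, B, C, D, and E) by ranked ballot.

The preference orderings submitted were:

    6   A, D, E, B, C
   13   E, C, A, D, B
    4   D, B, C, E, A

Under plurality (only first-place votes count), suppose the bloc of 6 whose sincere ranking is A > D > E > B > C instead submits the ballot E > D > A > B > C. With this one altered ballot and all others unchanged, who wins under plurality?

E

First-place totals with the altered ballot: A 0, B 0, C 0, D 4, E 19.
The winner is unchanged: still E.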